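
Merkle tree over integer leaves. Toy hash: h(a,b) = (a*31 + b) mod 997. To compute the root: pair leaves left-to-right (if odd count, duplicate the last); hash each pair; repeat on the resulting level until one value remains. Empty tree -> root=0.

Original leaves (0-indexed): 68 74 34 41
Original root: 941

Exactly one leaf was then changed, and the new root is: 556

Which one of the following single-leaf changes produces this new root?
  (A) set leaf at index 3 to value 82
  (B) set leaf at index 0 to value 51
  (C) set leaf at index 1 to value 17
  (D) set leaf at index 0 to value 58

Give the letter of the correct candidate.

Answer: B

Derivation:
Original leaves: [68, 74, 34, 41]
Target new root: 556
Try each candidate change and compute the resulting root:
Candidate A: set leaf[3] = 82 -> leaves = [68, 74, 34, 82]
  L0: [68, 74, 34, 82]
  L1: h(68,74)=(68*31+74)%997=188 h(34,82)=(34*31+82)%997=139 -> [188, 139]
  L2: h(188,139)=(188*31+139)%997=982 -> [982]
  root = 982 != target 556
Candidate B: set leaf[0] = 51 -> leaves = [51, 74, 34, 41]
  L0: [51, 74, 34, 41]
  L1: h(51,74)=(51*31+74)%997=658 h(34,41)=(34*31+41)%997=98 -> [658, 98]
  L2: h(658,98)=(658*31+98)%997=556 -> [556]
  root = 556 == target 556  ** MATCH **
Candidate C: set leaf[1] = 17 -> leaves = [68, 17, 34, 41]
  L0: [68, 17, 34, 41]
  L1: h(68,17)=(68*31+17)%997=131 h(34,41)=(34*31+41)%997=98 -> [131, 98]
  L2: h(131,98)=(131*31+98)%997=171 -> [171]
  root = 171 != target 556
Candidate D: set leaf[0] = 58 -> leaves = [58, 74, 34, 41]
  L0: [58, 74, 34, 41]
  L1: h(58,74)=(58*31+74)%997=875 h(34,41)=(34*31+41)%997=98 -> [875, 98]
  L2: h(875,98)=(875*31+98)%997=304 -> [304]
  root = 304 != target 556
Candidate B produces the target root.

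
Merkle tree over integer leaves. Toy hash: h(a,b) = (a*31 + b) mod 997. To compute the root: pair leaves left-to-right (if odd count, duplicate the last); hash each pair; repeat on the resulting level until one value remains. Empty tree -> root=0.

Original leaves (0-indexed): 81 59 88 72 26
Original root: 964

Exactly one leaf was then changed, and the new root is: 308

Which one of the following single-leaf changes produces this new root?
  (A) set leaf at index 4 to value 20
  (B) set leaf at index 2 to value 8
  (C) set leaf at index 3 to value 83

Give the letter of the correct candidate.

Answer: C

Derivation:
Original leaves: [81, 59, 88, 72, 26]
Target new root: 308
Try each candidate change and compute the resulting root:
Candidate A: set leaf[4] = 20 -> leaves = [81, 59, 88, 72, 20]
  L0: [81, 59, 88, 72, 20]
  L1: h(81,59)=(81*31+59)%997=576 h(88,72)=(88*31+72)%997=806 h(20,20)=(20*31+20)%997=640 -> [576, 806, 640]
  L2: h(576,806)=(576*31+806)%997=716 h(640,640)=(640*31+640)%997=540 -> [716, 540]
  L3: h(716,540)=(716*31+540)%997=802 -> [802]
  root = 802 != target 308
Candidate B: set leaf[2] = 8 -> leaves = [81, 59, 8, 72, 26]
  L0: [81, 59, 8, 72, 26]
  L1: h(81,59)=(81*31+59)%997=576 h(8,72)=(8*31+72)%997=320 h(26,26)=(26*31+26)%997=832 -> [576, 320, 832]
  L2: h(576,320)=(576*31+320)%997=230 h(832,832)=(832*31+832)%997=702 -> [230, 702]
  L3: h(230,702)=(230*31+702)%997=853 -> [853]
  root = 853 != target 308
Candidate C: set leaf[3] = 83 -> leaves = [81, 59, 88, 83, 26]
  L0: [81, 59, 88, 83, 26]
  L1: h(81,59)=(81*31+59)%997=576 h(88,83)=(88*31+83)%997=817 h(26,26)=(26*31+26)%997=832 -> [576, 817, 832]
  L2: h(576,817)=(576*31+817)%997=727 h(832,832)=(832*31+832)%997=702 -> [727, 702]
  L3: h(727,702)=(727*31+702)%997=308 -> [308]
  root = 308 == target 308  ** MATCH **
Candidate C produces the target root.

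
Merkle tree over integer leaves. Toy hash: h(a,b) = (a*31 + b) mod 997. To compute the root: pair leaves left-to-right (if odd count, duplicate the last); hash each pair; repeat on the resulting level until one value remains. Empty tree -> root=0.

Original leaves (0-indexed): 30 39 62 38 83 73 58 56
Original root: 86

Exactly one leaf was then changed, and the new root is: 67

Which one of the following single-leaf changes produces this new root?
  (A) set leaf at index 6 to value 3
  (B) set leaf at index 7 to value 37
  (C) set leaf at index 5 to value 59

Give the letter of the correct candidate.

Original leaves: [30, 39, 62, 38, 83, 73, 58, 56]
Target new root: 67
Try each candidate change and compute the resulting root:
Candidate A: set leaf[6] = 3 -> leaves = [30, 39, 62, 38, 83, 73, 3, 56]
  L0: [30, 39, 62, 38, 83, 73, 3, 56]
  L1: h(30,39)=(30*31+39)%997=969 h(62,38)=(62*31+38)%997=963 h(83,73)=(83*31+73)%997=652 h(3,56)=(3*31+56)%997=149 -> [969, 963, 652, 149]
  L2: h(969,963)=(969*31+963)%997=95 h(652,149)=(652*31+149)%997=421 -> [95, 421]
  L3: h(95,421)=(95*31+421)%997=375 -> [375]
  root = 375 != target 67
Candidate B: set leaf[7] = 37 -> leaves = [30, 39, 62, 38, 83, 73, 58, 37]
  L0: [30, 39, 62, 38, 83, 73, 58, 37]
  L1: h(30,39)=(30*31+39)%997=969 h(62,38)=(62*31+38)%997=963 h(83,73)=(83*31+73)%997=652 h(58,37)=(58*31+37)%997=838 -> [969, 963, 652, 838]
  L2: h(969,963)=(969*31+963)%997=95 h(652,838)=(652*31+838)%997=113 -> [95, 113]
  L3: h(95,113)=(95*31+113)%997=67 -> [67]
  root = 67 == target 67  ** MATCH **
Candidate C: set leaf[5] = 59 -> leaves = [30, 39, 62, 38, 83, 59, 58, 56]
  L0: [30, 39, 62, 38, 83, 59, 58, 56]
  L1: h(30,39)=(30*31+39)%997=969 h(62,38)=(62*31+38)%997=963 h(83,59)=(83*31+59)%997=638 h(58,56)=(58*31+56)%997=857 -> [969, 963, 638, 857]
  L2: h(969,963)=(969*31+963)%997=95 h(638,857)=(638*31+857)%997=695 -> [95, 695]
  L3: h(95,695)=(95*31+695)%997=649 -> [649]
  root = 649 != target 67
Candidate B produces the target root.

Answer: B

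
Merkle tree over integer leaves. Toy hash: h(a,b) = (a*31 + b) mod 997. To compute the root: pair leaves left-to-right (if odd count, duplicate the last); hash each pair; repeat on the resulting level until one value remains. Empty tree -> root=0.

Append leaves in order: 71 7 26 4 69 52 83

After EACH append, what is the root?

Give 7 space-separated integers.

After append 71 (leaves=[71]):
  L0: [71]
  root=71
After append 7 (leaves=[71, 7]):
  L0: [71, 7]
  L1: h(71,7)=(71*31+7)%997=214 -> [214]
  root=214
After append 26 (leaves=[71, 7, 26]):
  L0: [71, 7, 26]
  L1: h(71,7)=(71*31+7)%997=214 h(26,26)=(26*31+26)%997=832 -> [214, 832]
  L2: h(214,832)=(214*31+832)%997=487 -> [487]
  root=487
After append 4 (leaves=[71, 7, 26, 4]):
  L0: [71, 7, 26, 4]
  L1: h(71,7)=(71*31+7)%997=214 h(26,4)=(26*31+4)%997=810 -> [214, 810]
  L2: h(214,810)=(214*31+810)%997=465 -> [465]
  root=465
After append 69 (leaves=[71, 7, 26, 4, 69]):
  L0: [71, 7, 26, 4, 69]
  L1: h(71,7)=(71*31+7)%997=214 h(26,4)=(26*31+4)%997=810 h(69,69)=(69*31+69)%997=214 -> [214, 810, 214]
  L2: h(214,810)=(214*31+810)%997=465 h(214,214)=(214*31+214)%997=866 -> [465, 866]
  L3: h(465,866)=(465*31+866)%997=326 -> [326]
  root=326
After append 52 (leaves=[71, 7, 26, 4, 69, 52]):
  L0: [71, 7, 26, 4, 69, 52]
  L1: h(71,7)=(71*31+7)%997=214 h(26,4)=(26*31+4)%997=810 h(69,52)=(69*31+52)%997=197 -> [214, 810, 197]
  L2: h(214,810)=(214*31+810)%997=465 h(197,197)=(197*31+197)%997=322 -> [465, 322]
  L3: h(465,322)=(465*31+322)%997=779 -> [779]
  root=779
After append 83 (leaves=[71, 7, 26, 4, 69, 52, 83]):
  L0: [71, 7, 26, 4, 69, 52, 83]
  L1: h(71,7)=(71*31+7)%997=214 h(26,4)=(26*31+4)%997=810 h(69,52)=(69*31+52)%997=197 h(83,83)=(83*31+83)%997=662 -> [214, 810, 197, 662]
  L2: h(214,810)=(214*31+810)%997=465 h(197,662)=(197*31+662)%997=787 -> [465, 787]
  L3: h(465,787)=(465*31+787)%997=247 -> [247]
  root=247

Answer: 71 214 487 465 326 779 247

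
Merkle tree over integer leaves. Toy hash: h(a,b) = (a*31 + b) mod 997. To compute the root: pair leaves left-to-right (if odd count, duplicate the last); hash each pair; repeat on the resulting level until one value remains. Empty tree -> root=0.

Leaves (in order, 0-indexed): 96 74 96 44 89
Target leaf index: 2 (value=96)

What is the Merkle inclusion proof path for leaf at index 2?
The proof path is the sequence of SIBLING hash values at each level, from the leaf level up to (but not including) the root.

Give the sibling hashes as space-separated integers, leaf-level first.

Answer: 44 59 409

Derivation:
L0 (leaves): [96, 74, 96, 44, 89], target index=2
L1: h(96,74)=(96*31+74)%997=59 [pair 0] h(96,44)=(96*31+44)%997=29 [pair 1] h(89,89)=(89*31+89)%997=854 [pair 2] -> [59, 29, 854]
  Sibling for proof at L0: 44
L2: h(59,29)=(59*31+29)%997=861 [pair 0] h(854,854)=(854*31+854)%997=409 [pair 1] -> [861, 409]
  Sibling for proof at L1: 59
L3: h(861,409)=(861*31+409)%997=181 [pair 0] -> [181]
  Sibling for proof at L2: 409
Root: 181
Proof path (sibling hashes from leaf to root): [44, 59, 409]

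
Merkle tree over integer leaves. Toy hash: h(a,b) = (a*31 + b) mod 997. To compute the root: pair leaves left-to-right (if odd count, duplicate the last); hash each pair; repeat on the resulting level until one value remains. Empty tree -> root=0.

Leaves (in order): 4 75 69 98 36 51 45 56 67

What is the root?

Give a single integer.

Answer: 512

Derivation:
L0: [4, 75, 69, 98, 36, 51, 45, 56, 67]
L1: h(4,75)=(4*31+75)%997=199 h(69,98)=(69*31+98)%997=243 h(36,51)=(36*31+51)%997=170 h(45,56)=(45*31+56)%997=454 h(67,67)=(67*31+67)%997=150 -> [199, 243, 170, 454, 150]
L2: h(199,243)=(199*31+243)%997=430 h(170,454)=(170*31+454)%997=739 h(150,150)=(150*31+150)%997=812 -> [430, 739, 812]
L3: h(430,739)=(430*31+739)%997=111 h(812,812)=(812*31+812)%997=62 -> [111, 62]
L4: h(111,62)=(111*31+62)%997=512 -> [512]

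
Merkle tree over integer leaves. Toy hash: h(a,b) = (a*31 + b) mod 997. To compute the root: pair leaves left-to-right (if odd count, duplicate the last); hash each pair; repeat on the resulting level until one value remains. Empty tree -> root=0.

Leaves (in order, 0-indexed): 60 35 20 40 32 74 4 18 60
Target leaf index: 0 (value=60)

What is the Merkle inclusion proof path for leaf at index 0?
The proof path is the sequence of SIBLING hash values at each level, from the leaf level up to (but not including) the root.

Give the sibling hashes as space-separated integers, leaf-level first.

Answer: 35 660 287 993

Derivation:
L0 (leaves): [60, 35, 20, 40, 32, 74, 4, 18, 60], target index=0
L1: h(60,35)=(60*31+35)%997=898 [pair 0] h(20,40)=(20*31+40)%997=660 [pair 1] h(32,74)=(32*31+74)%997=69 [pair 2] h(4,18)=(4*31+18)%997=142 [pair 3] h(60,60)=(60*31+60)%997=923 [pair 4] -> [898, 660, 69, 142, 923]
  Sibling for proof at L0: 35
L2: h(898,660)=(898*31+660)%997=582 [pair 0] h(69,142)=(69*31+142)%997=287 [pair 1] h(923,923)=(923*31+923)%997=623 [pair 2] -> [582, 287, 623]
  Sibling for proof at L1: 660
L3: h(582,287)=(582*31+287)%997=383 [pair 0] h(623,623)=(623*31+623)%997=993 [pair 1] -> [383, 993]
  Sibling for proof at L2: 287
L4: h(383,993)=(383*31+993)%997=902 [pair 0] -> [902]
  Sibling for proof at L3: 993
Root: 902
Proof path (sibling hashes from leaf to root): [35, 660, 287, 993]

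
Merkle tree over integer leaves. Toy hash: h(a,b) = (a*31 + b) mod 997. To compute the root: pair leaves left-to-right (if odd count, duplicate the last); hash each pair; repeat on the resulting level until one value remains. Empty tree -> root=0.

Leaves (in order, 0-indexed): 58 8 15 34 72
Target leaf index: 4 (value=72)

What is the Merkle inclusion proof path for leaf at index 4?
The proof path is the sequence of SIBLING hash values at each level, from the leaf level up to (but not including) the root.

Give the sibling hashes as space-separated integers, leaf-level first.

Answer: 72 310 653

Derivation:
L0 (leaves): [58, 8, 15, 34, 72], target index=4
L1: h(58,8)=(58*31+8)%997=809 [pair 0] h(15,34)=(15*31+34)%997=499 [pair 1] h(72,72)=(72*31+72)%997=310 [pair 2] -> [809, 499, 310]
  Sibling for proof at L0: 72
L2: h(809,499)=(809*31+499)%997=653 [pair 0] h(310,310)=(310*31+310)%997=947 [pair 1] -> [653, 947]
  Sibling for proof at L1: 310
L3: h(653,947)=(653*31+947)%997=253 [pair 0] -> [253]
  Sibling for proof at L2: 653
Root: 253
Proof path (sibling hashes from leaf to root): [72, 310, 653]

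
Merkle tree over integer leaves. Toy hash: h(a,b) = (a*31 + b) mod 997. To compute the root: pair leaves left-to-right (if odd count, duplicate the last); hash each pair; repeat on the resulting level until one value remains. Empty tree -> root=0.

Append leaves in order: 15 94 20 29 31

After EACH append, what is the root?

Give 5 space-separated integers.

After append 15 (leaves=[15]):
  L0: [15]
  root=15
After append 94 (leaves=[15, 94]):
  L0: [15, 94]
  L1: h(15,94)=(15*31+94)%997=559 -> [559]
  root=559
After append 20 (leaves=[15, 94, 20]):
  L0: [15, 94, 20]
  L1: h(15,94)=(15*31+94)%997=559 h(20,20)=(20*31+20)%997=640 -> [559, 640]
  L2: h(559,640)=(559*31+640)%997=23 -> [23]
  root=23
After append 29 (leaves=[15, 94, 20, 29]):
  L0: [15, 94, 20, 29]
  L1: h(15,94)=(15*31+94)%997=559 h(20,29)=(20*31+29)%997=649 -> [559, 649]
  L2: h(559,649)=(559*31+649)%997=32 -> [32]
  root=32
After append 31 (leaves=[15, 94, 20, 29, 31]):
  L0: [15, 94, 20, 29, 31]
  L1: h(15,94)=(15*31+94)%997=559 h(20,29)=(20*31+29)%997=649 h(31,31)=(31*31+31)%997=992 -> [559, 649, 992]
  L2: h(559,649)=(559*31+649)%997=32 h(992,992)=(992*31+992)%997=837 -> [32, 837]
  L3: h(32,837)=(32*31+837)%997=832 -> [832]
  root=832

Answer: 15 559 23 32 832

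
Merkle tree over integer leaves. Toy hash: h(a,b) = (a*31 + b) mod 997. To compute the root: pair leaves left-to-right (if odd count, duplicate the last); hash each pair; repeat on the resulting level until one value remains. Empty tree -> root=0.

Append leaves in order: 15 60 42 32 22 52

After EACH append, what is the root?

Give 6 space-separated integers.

After append 15 (leaves=[15]):
  L0: [15]
  root=15
After append 60 (leaves=[15, 60]):
  L0: [15, 60]
  L1: h(15,60)=(15*31+60)%997=525 -> [525]
  root=525
After append 42 (leaves=[15, 60, 42]):
  L0: [15, 60, 42]
  L1: h(15,60)=(15*31+60)%997=525 h(42,42)=(42*31+42)%997=347 -> [525, 347]
  L2: h(525,347)=(525*31+347)%997=670 -> [670]
  root=670
After append 32 (leaves=[15, 60, 42, 32]):
  L0: [15, 60, 42, 32]
  L1: h(15,60)=(15*31+60)%997=525 h(42,32)=(42*31+32)%997=337 -> [525, 337]
  L2: h(525,337)=(525*31+337)%997=660 -> [660]
  root=660
After append 22 (leaves=[15, 60, 42, 32, 22]):
  L0: [15, 60, 42, 32, 22]
  L1: h(15,60)=(15*31+60)%997=525 h(42,32)=(42*31+32)%997=337 h(22,22)=(22*31+22)%997=704 -> [525, 337, 704]
  L2: h(525,337)=(525*31+337)%997=660 h(704,704)=(704*31+704)%997=594 -> [660, 594]
  L3: h(660,594)=(660*31+594)%997=117 -> [117]
  root=117
After append 52 (leaves=[15, 60, 42, 32, 22, 52]):
  L0: [15, 60, 42, 32, 22, 52]
  L1: h(15,60)=(15*31+60)%997=525 h(42,32)=(42*31+32)%997=337 h(22,52)=(22*31+52)%997=734 -> [525, 337, 734]
  L2: h(525,337)=(525*31+337)%997=660 h(734,734)=(734*31+734)%997=557 -> [660, 557]
  L3: h(660,557)=(660*31+557)%997=80 -> [80]
  root=80

Answer: 15 525 670 660 117 80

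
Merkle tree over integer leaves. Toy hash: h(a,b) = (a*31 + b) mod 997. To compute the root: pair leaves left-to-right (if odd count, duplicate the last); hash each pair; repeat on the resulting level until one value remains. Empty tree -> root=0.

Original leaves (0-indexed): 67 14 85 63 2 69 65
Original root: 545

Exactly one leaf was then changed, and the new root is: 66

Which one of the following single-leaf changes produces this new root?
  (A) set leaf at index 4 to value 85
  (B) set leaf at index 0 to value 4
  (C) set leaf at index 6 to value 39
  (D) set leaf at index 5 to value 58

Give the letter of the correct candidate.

Answer: B

Derivation:
Original leaves: [67, 14, 85, 63, 2, 69, 65]
Target new root: 66
Try each candidate change and compute the resulting root:
Candidate A: set leaf[4] = 85 -> leaves = [67, 14, 85, 63, 85, 69, 65]
  L0: [67, 14, 85, 63, 85, 69, 65]
  L1: h(67,14)=(67*31+14)%997=97 h(85,63)=(85*31+63)%997=704 h(85,69)=(85*31+69)%997=710 h(65,65)=(65*31+65)%997=86 -> [97, 704, 710, 86]
  L2: h(97,704)=(97*31+704)%997=720 h(710,86)=(710*31+86)%997=162 -> [720, 162]
  L3: h(720,162)=(720*31+162)%997=548 -> [548]
  root = 548 != target 66
Candidate B: set leaf[0] = 4 -> leaves = [4, 14, 85, 63, 2, 69, 65]
  L0: [4, 14, 85, 63, 2, 69, 65]
  L1: h(4,14)=(4*31+14)%997=138 h(85,63)=(85*31+63)%997=704 h(2,69)=(2*31+69)%997=131 h(65,65)=(65*31+65)%997=86 -> [138, 704, 131, 86]
  L2: h(138,704)=(138*31+704)%997=994 h(131,86)=(131*31+86)%997=159 -> [994, 159]
  L3: h(994,159)=(994*31+159)%997=66 -> [66]
  root = 66 == target 66  ** MATCH **
Candidate C: set leaf[6] = 39 -> leaves = [67, 14, 85, 63, 2, 69, 39]
  L0: [67, 14, 85, 63, 2, 69, 39]
  L1: h(67,14)=(67*31+14)%997=97 h(85,63)=(85*31+63)%997=704 h(2,69)=(2*31+69)%997=131 h(39,39)=(39*31+39)%997=251 -> [97, 704, 131, 251]
  L2: h(97,704)=(97*31+704)%997=720 h(131,251)=(131*31+251)%997=324 -> [720, 324]
  L3: h(720,324)=(720*31+324)%997=710 -> [710]
  root = 710 != target 66
Candidate D: set leaf[5] = 58 -> leaves = [67, 14, 85, 63, 2, 58, 65]
  L0: [67, 14, 85, 63, 2, 58, 65]
  L1: h(67,14)=(67*31+14)%997=97 h(85,63)=(85*31+63)%997=704 h(2,58)=(2*31+58)%997=120 h(65,65)=(65*31+65)%997=86 -> [97, 704, 120, 86]
  L2: h(97,704)=(97*31+704)%997=720 h(120,86)=(120*31+86)%997=815 -> [720, 815]
  L3: h(720,815)=(720*31+815)%997=204 -> [204]
  root = 204 != target 66
Candidate B produces the target root.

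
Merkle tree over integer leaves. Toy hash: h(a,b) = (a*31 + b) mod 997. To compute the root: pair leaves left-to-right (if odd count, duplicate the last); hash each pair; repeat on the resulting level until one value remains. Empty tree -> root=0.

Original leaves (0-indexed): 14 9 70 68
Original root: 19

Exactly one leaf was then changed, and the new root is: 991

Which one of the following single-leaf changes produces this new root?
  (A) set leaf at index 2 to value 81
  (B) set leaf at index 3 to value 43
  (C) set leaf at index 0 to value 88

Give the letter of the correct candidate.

Original leaves: [14, 9, 70, 68]
Target new root: 991
Try each candidate change and compute the resulting root:
Candidate A: set leaf[2] = 81 -> leaves = [14, 9, 81, 68]
  L0: [14, 9, 81, 68]
  L1: h(14,9)=(14*31+9)%997=443 h(81,68)=(81*31+68)%997=585 -> [443, 585]
  L2: h(443,585)=(443*31+585)%997=360 -> [360]
  root = 360 != target 991
Candidate B: set leaf[3] = 43 -> leaves = [14, 9, 70, 43]
  L0: [14, 9, 70, 43]
  L1: h(14,9)=(14*31+9)%997=443 h(70,43)=(70*31+43)%997=219 -> [443, 219]
  L2: h(443,219)=(443*31+219)%997=991 -> [991]
  root = 991 == target 991  ** MATCH **
Candidate C: set leaf[0] = 88 -> leaves = [88, 9, 70, 68]
  L0: [88, 9, 70, 68]
  L1: h(88,9)=(88*31+9)%997=743 h(70,68)=(70*31+68)%997=244 -> [743, 244]
  L2: h(743,244)=(743*31+244)%997=346 -> [346]
  root = 346 != target 991
Candidate B produces the target root.

Answer: B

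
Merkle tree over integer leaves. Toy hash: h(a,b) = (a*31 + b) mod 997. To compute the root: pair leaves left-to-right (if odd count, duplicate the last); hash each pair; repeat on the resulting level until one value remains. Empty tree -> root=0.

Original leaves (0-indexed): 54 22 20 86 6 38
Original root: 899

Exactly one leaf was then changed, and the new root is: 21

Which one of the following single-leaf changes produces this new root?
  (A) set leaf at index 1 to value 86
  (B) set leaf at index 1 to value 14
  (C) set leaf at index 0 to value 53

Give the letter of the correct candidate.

Original leaves: [54, 22, 20, 86, 6, 38]
Target new root: 21
Try each candidate change and compute the resulting root:
Candidate A: set leaf[1] = 86 -> leaves = [54, 86, 20, 86, 6, 38]
  L0: [54, 86, 20, 86, 6, 38]
  L1: h(54,86)=(54*31+86)%997=763 h(20,86)=(20*31+86)%997=706 h(6,38)=(6*31+38)%997=224 -> [763, 706, 224]
  L2: h(763,706)=(763*31+706)%997=431 h(224,224)=(224*31+224)%997=189 -> [431, 189]
  L3: h(431,189)=(431*31+189)%997=589 -> [589]
  root = 589 != target 21
Candidate B: set leaf[1] = 14 -> leaves = [54, 14, 20, 86, 6, 38]
  L0: [54, 14, 20, 86, 6, 38]
  L1: h(54,14)=(54*31+14)%997=691 h(20,86)=(20*31+86)%997=706 h(6,38)=(6*31+38)%997=224 -> [691, 706, 224]
  L2: h(691,706)=(691*31+706)%997=193 h(224,224)=(224*31+224)%997=189 -> [193, 189]
  L3: h(193,189)=(193*31+189)%997=190 -> [190]
  root = 190 != target 21
Candidate C: set leaf[0] = 53 -> leaves = [53, 22, 20, 86, 6, 38]
  L0: [53, 22, 20, 86, 6, 38]
  L1: h(53,22)=(53*31+22)%997=668 h(20,86)=(20*31+86)%997=706 h(6,38)=(6*31+38)%997=224 -> [668, 706, 224]
  L2: h(668,706)=(668*31+706)%997=477 h(224,224)=(224*31+224)%997=189 -> [477, 189]
  L3: h(477,189)=(477*31+189)%997=21 -> [21]
  root = 21 == target 21  ** MATCH **
Candidate C produces the target root.

Answer: C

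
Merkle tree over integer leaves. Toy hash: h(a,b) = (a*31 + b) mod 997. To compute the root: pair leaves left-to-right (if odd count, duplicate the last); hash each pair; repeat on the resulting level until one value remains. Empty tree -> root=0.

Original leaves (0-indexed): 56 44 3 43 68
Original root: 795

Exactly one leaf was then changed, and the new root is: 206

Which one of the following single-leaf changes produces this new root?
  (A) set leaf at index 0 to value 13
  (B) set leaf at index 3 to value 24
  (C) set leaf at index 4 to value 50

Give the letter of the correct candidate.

Answer: B

Derivation:
Original leaves: [56, 44, 3, 43, 68]
Target new root: 206
Try each candidate change and compute the resulting root:
Candidate A: set leaf[0] = 13 -> leaves = [13, 44, 3, 43, 68]
  L0: [13, 44, 3, 43, 68]
  L1: h(13,44)=(13*31+44)%997=447 h(3,43)=(3*31+43)%997=136 h(68,68)=(68*31+68)%997=182 -> [447, 136, 182]
  L2: h(447,136)=(447*31+136)%997=35 h(182,182)=(182*31+182)%997=839 -> [35, 839]
  L3: h(35,839)=(35*31+839)%997=927 -> [927]
  root = 927 != target 206
Candidate B: set leaf[3] = 24 -> leaves = [56, 44, 3, 24, 68]
  L0: [56, 44, 3, 24, 68]
  L1: h(56,44)=(56*31+44)%997=783 h(3,24)=(3*31+24)%997=117 h(68,68)=(68*31+68)%997=182 -> [783, 117, 182]
  L2: h(783,117)=(783*31+117)%997=462 h(182,182)=(182*31+182)%997=839 -> [462, 839]
  L3: h(462,839)=(462*31+839)%997=206 -> [206]
  root = 206 == target 206  ** MATCH **
Candidate C: set leaf[4] = 50 -> leaves = [56, 44, 3, 43, 50]
  L0: [56, 44, 3, 43, 50]
  L1: h(56,44)=(56*31+44)%997=783 h(3,43)=(3*31+43)%997=136 h(50,50)=(50*31+50)%997=603 -> [783, 136, 603]
  L2: h(783,136)=(783*31+136)%997=481 h(603,603)=(603*31+603)%997=353 -> [481, 353]
  L3: h(481,353)=(481*31+353)%997=309 -> [309]
  root = 309 != target 206
Candidate B produces the target root.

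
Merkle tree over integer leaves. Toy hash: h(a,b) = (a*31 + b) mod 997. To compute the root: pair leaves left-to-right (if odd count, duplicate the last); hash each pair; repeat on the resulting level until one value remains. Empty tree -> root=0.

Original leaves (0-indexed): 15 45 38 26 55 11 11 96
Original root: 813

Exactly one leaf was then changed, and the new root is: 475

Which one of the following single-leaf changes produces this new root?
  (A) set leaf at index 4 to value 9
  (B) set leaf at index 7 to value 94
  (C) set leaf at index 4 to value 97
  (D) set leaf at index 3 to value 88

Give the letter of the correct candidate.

Original leaves: [15, 45, 38, 26, 55, 11, 11, 96]
Target new root: 475
Try each candidate change and compute the resulting root:
Candidate A: set leaf[4] = 9 -> leaves = [15, 45, 38, 26, 9, 11, 11, 96]
  L0: [15, 45, 38, 26, 9, 11, 11, 96]
  L1: h(15,45)=(15*31+45)%997=510 h(38,26)=(38*31+26)%997=207 h(9,11)=(9*31+11)%997=290 h(11,96)=(11*31+96)%997=437 -> [510, 207, 290, 437]
  L2: h(510,207)=(510*31+207)%997=65 h(290,437)=(290*31+437)%997=454 -> [65, 454]
  L3: h(65,454)=(65*31+454)%997=475 -> [475]
  root = 475 == target 475  ** MATCH **
Candidate B: set leaf[7] = 94 -> leaves = [15, 45, 38, 26, 55, 11, 11, 94]
  L0: [15, 45, 38, 26, 55, 11, 11, 94]
  L1: h(15,45)=(15*31+45)%997=510 h(38,26)=(38*31+26)%997=207 h(55,11)=(55*31+11)%997=719 h(11,94)=(11*31+94)%997=435 -> [510, 207, 719, 435]
  L2: h(510,207)=(510*31+207)%997=65 h(719,435)=(719*31+435)%997=790 -> [65, 790]
  L3: h(65,790)=(65*31+790)%997=811 -> [811]
  root = 811 != target 475
Candidate C: set leaf[4] = 97 -> leaves = [15, 45, 38, 26, 97, 11, 11, 96]
  L0: [15, 45, 38, 26, 97, 11, 11, 96]
  L1: h(15,45)=(15*31+45)%997=510 h(38,26)=(38*31+26)%997=207 h(97,11)=(97*31+11)%997=27 h(11,96)=(11*31+96)%997=437 -> [510, 207, 27, 437]
  L2: h(510,207)=(510*31+207)%997=65 h(27,437)=(27*31+437)%997=277 -> [65, 277]
  L3: h(65,277)=(65*31+277)%997=298 -> [298]
  root = 298 != target 475
Candidate D: set leaf[3] = 88 -> leaves = [15, 45, 38, 88, 55, 11, 11, 96]
  L0: [15, 45, 38, 88, 55, 11, 11, 96]
  L1: h(15,45)=(15*31+45)%997=510 h(38,88)=(38*31+88)%997=269 h(55,11)=(55*31+11)%997=719 h(11,96)=(11*31+96)%997=437 -> [510, 269, 719, 437]
  L2: h(510,269)=(510*31+269)%997=127 h(719,437)=(719*31+437)%997=792 -> [127, 792]
  L3: h(127,792)=(127*31+792)%997=741 -> [741]
  root = 741 != target 475
Candidate A produces the target root.

Answer: A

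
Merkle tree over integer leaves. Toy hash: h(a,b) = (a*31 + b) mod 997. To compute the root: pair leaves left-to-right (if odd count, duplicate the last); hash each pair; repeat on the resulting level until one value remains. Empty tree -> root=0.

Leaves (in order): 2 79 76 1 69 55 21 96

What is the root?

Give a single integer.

L0: [2, 79, 76, 1, 69, 55, 21, 96]
L1: h(2,79)=(2*31+79)%997=141 h(76,1)=(76*31+1)%997=363 h(69,55)=(69*31+55)%997=200 h(21,96)=(21*31+96)%997=747 -> [141, 363, 200, 747]
L2: h(141,363)=(141*31+363)%997=746 h(200,747)=(200*31+747)%997=965 -> [746, 965]
L3: h(746,965)=(746*31+965)%997=163 -> [163]

Answer: 163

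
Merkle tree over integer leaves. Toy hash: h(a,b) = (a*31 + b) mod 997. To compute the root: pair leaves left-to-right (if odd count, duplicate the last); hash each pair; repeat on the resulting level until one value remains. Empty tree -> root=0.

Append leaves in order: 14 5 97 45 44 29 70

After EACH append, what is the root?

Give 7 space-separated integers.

Answer: 14 439 761 709 236 753 603

Derivation:
After append 14 (leaves=[14]):
  L0: [14]
  root=14
After append 5 (leaves=[14, 5]):
  L0: [14, 5]
  L1: h(14,5)=(14*31+5)%997=439 -> [439]
  root=439
After append 97 (leaves=[14, 5, 97]):
  L0: [14, 5, 97]
  L1: h(14,5)=(14*31+5)%997=439 h(97,97)=(97*31+97)%997=113 -> [439, 113]
  L2: h(439,113)=(439*31+113)%997=761 -> [761]
  root=761
After append 45 (leaves=[14, 5, 97, 45]):
  L0: [14, 5, 97, 45]
  L1: h(14,5)=(14*31+5)%997=439 h(97,45)=(97*31+45)%997=61 -> [439, 61]
  L2: h(439,61)=(439*31+61)%997=709 -> [709]
  root=709
After append 44 (leaves=[14, 5, 97, 45, 44]):
  L0: [14, 5, 97, 45, 44]
  L1: h(14,5)=(14*31+5)%997=439 h(97,45)=(97*31+45)%997=61 h(44,44)=(44*31+44)%997=411 -> [439, 61, 411]
  L2: h(439,61)=(439*31+61)%997=709 h(411,411)=(411*31+411)%997=191 -> [709, 191]
  L3: h(709,191)=(709*31+191)%997=236 -> [236]
  root=236
After append 29 (leaves=[14, 5, 97, 45, 44, 29]):
  L0: [14, 5, 97, 45, 44, 29]
  L1: h(14,5)=(14*31+5)%997=439 h(97,45)=(97*31+45)%997=61 h(44,29)=(44*31+29)%997=396 -> [439, 61, 396]
  L2: h(439,61)=(439*31+61)%997=709 h(396,396)=(396*31+396)%997=708 -> [709, 708]
  L3: h(709,708)=(709*31+708)%997=753 -> [753]
  root=753
After append 70 (leaves=[14, 5, 97, 45, 44, 29, 70]):
  L0: [14, 5, 97, 45, 44, 29, 70]
  L1: h(14,5)=(14*31+5)%997=439 h(97,45)=(97*31+45)%997=61 h(44,29)=(44*31+29)%997=396 h(70,70)=(70*31+70)%997=246 -> [439, 61, 396, 246]
  L2: h(439,61)=(439*31+61)%997=709 h(396,246)=(396*31+246)%997=558 -> [709, 558]
  L3: h(709,558)=(709*31+558)%997=603 -> [603]
  root=603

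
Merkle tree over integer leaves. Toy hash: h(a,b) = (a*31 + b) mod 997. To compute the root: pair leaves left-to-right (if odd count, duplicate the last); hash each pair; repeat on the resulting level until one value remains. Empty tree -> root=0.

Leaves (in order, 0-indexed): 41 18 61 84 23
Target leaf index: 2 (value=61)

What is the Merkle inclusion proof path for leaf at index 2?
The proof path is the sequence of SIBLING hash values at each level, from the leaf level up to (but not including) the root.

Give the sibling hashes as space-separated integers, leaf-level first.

Answer: 84 292 621

Derivation:
L0 (leaves): [41, 18, 61, 84, 23], target index=2
L1: h(41,18)=(41*31+18)%997=292 [pair 0] h(61,84)=(61*31+84)%997=978 [pair 1] h(23,23)=(23*31+23)%997=736 [pair 2] -> [292, 978, 736]
  Sibling for proof at L0: 84
L2: h(292,978)=(292*31+978)%997=60 [pair 0] h(736,736)=(736*31+736)%997=621 [pair 1] -> [60, 621]
  Sibling for proof at L1: 292
L3: h(60,621)=(60*31+621)%997=487 [pair 0] -> [487]
  Sibling for proof at L2: 621
Root: 487
Proof path (sibling hashes from leaf to root): [84, 292, 621]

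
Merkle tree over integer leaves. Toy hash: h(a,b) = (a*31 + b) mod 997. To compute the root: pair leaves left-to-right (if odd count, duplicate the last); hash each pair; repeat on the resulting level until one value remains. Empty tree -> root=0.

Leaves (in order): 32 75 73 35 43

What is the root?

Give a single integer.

Answer: 89

Derivation:
L0: [32, 75, 73, 35, 43]
L1: h(32,75)=(32*31+75)%997=70 h(73,35)=(73*31+35)%997=304 h(43,43)=(43*31+43)%997=379 -> [70, 304, 379]
L2: h(70,304)=(70*31+304)%997=480 h(379,379)=(379*31+379)%997=164 -> [480, 164]
L3: h(480,164)=(480*31+164)%997=89 -> [89]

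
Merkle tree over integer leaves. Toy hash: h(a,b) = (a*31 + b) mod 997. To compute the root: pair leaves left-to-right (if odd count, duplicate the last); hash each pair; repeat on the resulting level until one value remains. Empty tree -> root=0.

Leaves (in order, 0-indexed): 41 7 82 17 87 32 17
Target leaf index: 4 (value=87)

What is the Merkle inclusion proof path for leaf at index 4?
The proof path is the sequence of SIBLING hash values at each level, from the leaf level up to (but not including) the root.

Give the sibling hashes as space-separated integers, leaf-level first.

L0 (leaves): [41, 7, 82, 17, 87, 32, 17], target index=4
L1: h(41,7)=(41*31+7)%997=281 [pair 0] h(82,17)=(82*31+17)%997=565 [pair 1] h(87,32)=(87*31+32)%997=735 [pair 2] h(17,17)=(17*31+17)%997=544 [pair 3] -> [281, 565, 735, 544]
  Sibling for proof at L0: 32
L2: h(281,565)=(281*31+565)%997=303 [pair 0] h(735,544)=(735*31+544)%997=398 [pair 1] -> [303, 398]
  Sibling for proof at L1: 544
L3: h(303,398)=(303*31+398)%997=818 [pair 0] -> [818]
  Sibling for proof at L2: 303
Root: 818
Proof path (sibling hashes from leaf to root): [32, 544, 303]

Answer: 32 544 303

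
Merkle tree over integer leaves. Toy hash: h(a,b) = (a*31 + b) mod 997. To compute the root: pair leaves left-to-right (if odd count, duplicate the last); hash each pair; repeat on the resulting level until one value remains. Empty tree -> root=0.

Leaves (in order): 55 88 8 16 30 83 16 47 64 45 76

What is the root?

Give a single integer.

L0: [55, 88, 8, 16, 30, 83, 16, 47, 64, 45, 76]
L1: h(55,88)=(55*31+88)%997=796 h(8,16)=(8*31+16)%997=264 h(30,83)=(30*31+83)%997=16 h(16,47)=(16*31+47)%997=543 h(64,45)=(64*31+45)%997=35 h(76,76)=(76*31+76)%997=438 -> [796, 264, 16, 543, 35, 438]
L2: h(796,264)=(796*31+264)%997=15 h(16,543)=(16*31+543)%997=42 h(35,438)=(35*31+438)%997=526 -> [15, 42, 526]
L3: h(15,42)=(15*31+42)%997=507 h(526,526)=(526*31+526)%997=880 -> [507, 880]
L4: h(507,880)=(507*31+880)%997=645 -> [645]

Answer: 645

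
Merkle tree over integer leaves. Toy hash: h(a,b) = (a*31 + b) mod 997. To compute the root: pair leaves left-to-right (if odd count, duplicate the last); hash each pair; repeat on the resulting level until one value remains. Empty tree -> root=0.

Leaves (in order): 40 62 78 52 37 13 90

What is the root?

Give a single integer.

Answer: 742

Derivation:
L0: [40, 62, 78, 52, 37, 13, 90]
L1: h(40,62)=(40*31+62)%997=305 h(78,52)=(78*31+52)%997=476 h(37,13)=(37*31+13)%997=163 h(90,90)=(90*31+90)%997=886 -> [305, 476, 163, 886]
L2: h(305,476)=(305*31+476)%997=958 h(163,886)=(163*31+886)%997=954 -> [958, 954]
L3: h(958,954)=(958*31+954)%997=742 -> [742]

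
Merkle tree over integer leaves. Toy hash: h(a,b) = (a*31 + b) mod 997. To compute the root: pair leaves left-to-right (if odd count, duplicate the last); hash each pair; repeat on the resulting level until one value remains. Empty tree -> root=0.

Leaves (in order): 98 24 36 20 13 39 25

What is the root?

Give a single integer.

L0: [98, 24, 36, 20, 13, 39, 25]
L1: h(98,24)=(98*31+24)%997=71 h(36,20)=(36*31+20)%997=139 h(13,39)=(13*31+39)%997=442 h(25,25)=(25*31+25)%997=800 -> [71, 139, 442, 800]
L2: h(71,139)=(71*31+139)%997=346 h(442,800)=(442*31+800)%997=544 -> [346, 544]
L3: h(346,544)=(346*31+544)%997=303 -> [303]

Answer: 303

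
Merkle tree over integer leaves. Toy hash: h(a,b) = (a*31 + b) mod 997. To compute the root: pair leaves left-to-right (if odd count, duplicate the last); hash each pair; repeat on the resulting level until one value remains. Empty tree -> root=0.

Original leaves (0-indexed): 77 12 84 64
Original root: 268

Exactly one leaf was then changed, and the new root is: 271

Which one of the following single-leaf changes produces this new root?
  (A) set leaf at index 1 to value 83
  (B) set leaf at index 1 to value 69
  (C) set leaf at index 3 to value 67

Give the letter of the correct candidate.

Answer: C

Derivation:
Original leaves: [77, 12, 84, 64]
Target new root: 271
Try each candidate change and compute the resulting root:
Candidate A: set leaf[1] = 83 -> leaves = [77, 83, 84, 64]
  L0: [77, 83, 84, 64]
  L1: h(77,83)=(77*31+83)%997=476 h(84,64)=(84*31+64)%997=674 -> [476, 674]
  L2: h(476,674)=(476*31+674)%997=475 -> [475]
  root = 475 != target 271
Candidate B: set leaf[1] = 69 -> leaves = [77, 69, 84, 64]
  L0: [77, 69, 84, 64]
  L1: h(77,69)=(77*31+69)%997=462 h(84,64)=(84*31+64)%997=674 -> [462, 674]
  L2: h(462,674)=(462*31+674)%997=41 -> [41]
  root = 41 != target 271
Candidate C: set leaf[3] = 67 -> leaves = [77, 12, 84, 67]
  L0: [77, 12, 84, 67]
  L1: h(77,12)=(77*31+12)%997=405 h(84,67)=(84*31+67)%997=677 -> [405, 677]
  L2: h(405,677)=(405*31+677)%997=271 -> [271]
  root = 271 == target 271  ** MATCH **
Candidate C produces the target root.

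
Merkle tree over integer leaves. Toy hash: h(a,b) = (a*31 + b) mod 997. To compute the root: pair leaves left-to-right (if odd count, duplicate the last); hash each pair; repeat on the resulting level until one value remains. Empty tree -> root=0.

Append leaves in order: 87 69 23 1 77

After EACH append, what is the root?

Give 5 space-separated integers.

Answer: 87 772 740 718 409

Derivation:
After append 87 (leaves=[87]):
  L0: [87]
  root=87
After append 69 (leaves=[87, 69]):
  L0: [87, 69]
  L1: h(87,69)=(87*31+69)%997=772 -> [772]
  root=772
After append 23 (leaves=[87, 69, 23]):
  L0: [87, 69, 23]
  L1: h(87,69)=(87*31+69)%997=772 h(23,23)=(23*31+23)%997=736 -> [772, 736]
  L2: h(772,736)=(772*31+736)%997=740 -> [740]
  root=740
After append 1 (leaves=[87, 69, 23, 1]):
  L0: [87, 69, 23, 1]
  L1: h(87,69)=(87*31+69)%997=772 h(23,1)=(23*31+1)%997=714 -> [772, 714]
  L2: h(772,714)=(772*31+714)%997=718 -> [718]
  root=718
After append 77 (leaves=[87, 69, 23, 1, 77]):
  L0: [87, 69, 23, 1, 77]
  L1: h(87,69)=(87*31+69)%997=772 h(23,1)=(23*31+1)%997=714 h(77,77)=(77*31+77)%997=470 -> [772, 714, 470]
  L2: h(772,714)=(772*31+714)%997=718 h(470,470)=(470*31+470)%997=85 -> [718, 85]
  L3: h(718,85)=(718*31+85)%997=409 -> [409]
  root=409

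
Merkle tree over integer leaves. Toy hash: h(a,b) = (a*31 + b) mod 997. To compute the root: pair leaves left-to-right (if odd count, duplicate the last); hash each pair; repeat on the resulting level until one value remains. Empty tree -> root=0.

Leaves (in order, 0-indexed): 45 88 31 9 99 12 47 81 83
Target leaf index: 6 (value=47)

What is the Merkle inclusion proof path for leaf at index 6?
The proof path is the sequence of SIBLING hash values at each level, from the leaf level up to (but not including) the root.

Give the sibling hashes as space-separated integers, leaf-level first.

Answer: 81 90 84 925

Derivation:
L0 (leaves): [45, 88, 31, 9, 99, 12, 47, 81, 83], target index=6
L1: h(45,88)=(45*31+88)%997=486 [pair 0] h(31,9)=(31*31+9)%997=970 [pair 1] h(99,12)=(99*31+12)%997=90 [pair 2] h(47,81)=(47*31+81)%997=541 [pair 3] h(83,83)=(83*31+83)%997=662 [pair 4] -> [486, 970, 90, 541, 662]
  Sibling for proof at L0: 81
L2: h(486,970)=(486*31+970)%997=84 [pair 0] h(90,541)=(90*31+541)%997=340 [pair 1] h(662,662)=(662*31+662)%997=247 [pair 2] -> [84, 340, 247]
  Sibling for proof at L1: 90
L3: h(84,340)=(84*31+340)%997=950 [pair 0] h(247,247)=(247*31+247)%997=925 [pair 1] -> [950, 925]
  Sibling for proof at L2: 84
L4: h(950,925)=(950*31+925)%997=465 [pair 0] -> [465]
  Sibling for proof at L3: 925
Root: 465
Proof path (sibling hashes from leaf to root): [81, 90, 84, 925]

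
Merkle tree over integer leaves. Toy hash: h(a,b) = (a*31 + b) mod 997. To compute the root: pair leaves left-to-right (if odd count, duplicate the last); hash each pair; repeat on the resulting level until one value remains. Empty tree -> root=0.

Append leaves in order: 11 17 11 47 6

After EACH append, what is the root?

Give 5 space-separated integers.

After append 11 (leaves=[11]):
  L0: [11]
  root=11
After append 17 (leaves=[11, 17]):
  L0: [11, 17]
  L1: h(11,17)=(11*31+17)%997=358 -> [358]
  root=358
After append 11 (leaves=[11, 17, 11]):
  L0: [11, 17, 11]
  L1: h(11,17)=(11*31+17)%997=358 h(11,11)=(11*31+11)%997=352 -> [358, 352]
  L2: h(358,352)=(358*31+352)%997=483 -> [483]
  root=483
After append 47 (leaves=[11, 17, 11, 47]):
  L0: [11, 17, 11, 47]
  L1: h(11,17)=(11*31+17)%997=358 h(11,47)=(11*31+47)%997=388 -> [358, 388]
  L2: h(358,388)=(358*31+388)%997=519 -> [519]
  root=519
After append 6 (leaves=[11, 17, 11, 47, 6]):
  L0: [11, 17, 11, 47, 6]
  L1: h(11,17)=(11*31+17)%997=358 h(11,47)=(11*31+47)%997=388 h(6,6)=(6*31+6)%997=192 -> [358, 388, 192]
  L2: h(358,388)=(358*31+388)%997=519 h(192,192)=(192*31+192)%997=162 -> [519, 162]
  L3: h(519,162)=(519*31+162)%997=299 -> [299]
  root=299

Answer: 11 358 483 519 299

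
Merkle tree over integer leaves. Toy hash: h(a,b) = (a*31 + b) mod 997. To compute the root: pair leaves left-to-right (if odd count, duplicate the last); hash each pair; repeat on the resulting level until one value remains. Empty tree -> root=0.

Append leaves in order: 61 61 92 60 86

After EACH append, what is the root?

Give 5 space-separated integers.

After append 61 (leaves=[61]):
  L0: [61]
  root=61
After append 61 (leaves=[61, 61]):
  L0: [61, 61]
  L1: h(61,61)=(61*31+61)%997=955 -> [955]
  root=955
After append 92 (leaves=[61, 61, 92]):
  L0: [61, 61, 92]
  L1: h(61,61)=(61*31+61)%997=955 h(92,92)=(92*31+92)%997=950 -> [955, 950]
  L2: h(955,950)=(955*31+950)%997=645 -> [645]
  root=645
After append 60 (leaves=[61, 61, 92, 60]):
  L0: [61, 61, 92, 60]
  L1: h(61,61)=(61*31+61)%997=955 h(92,60)=(92*31+60)%997=918 -> [955, 918]
  L2: h(955,918)=(955*31+918)%997=613 -> [613]
  root=613
After append 86 (leaves=[61, 61, 92, 60, 86]):
  L0: [61, 61, 92, 60, 86]
  L1: h(61,61)=(61*31+61)%997=955 h(92,60)=(92*31+60)%997=918 h(86,86)=(86*31+86)%997=758 -> [955, 918, 758]
  L2: h(955,918)=(955*31+918)%997=613 h(758,758)=(758*31+758)%997=328 -> [613, 328]
  L3: h(613,328)=(613*31+328)%997=388 -> [388]
  root=388

Answer: 61 955 645 613 388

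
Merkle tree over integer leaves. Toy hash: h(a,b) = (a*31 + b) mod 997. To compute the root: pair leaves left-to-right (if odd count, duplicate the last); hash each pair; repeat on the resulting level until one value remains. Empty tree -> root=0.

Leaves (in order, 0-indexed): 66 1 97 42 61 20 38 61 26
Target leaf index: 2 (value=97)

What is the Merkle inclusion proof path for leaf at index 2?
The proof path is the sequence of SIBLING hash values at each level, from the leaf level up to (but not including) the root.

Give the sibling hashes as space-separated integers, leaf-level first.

L0 (leaves): [66, 1, 97, 42, 61, 20, 38, 61, 26], target index=2
L1: h(66,1)=(66*31+1)%997=53 [pair 0] h(97,42)=(97*31+42)%997=58 [pair 1] h(61,20)=(61*31+20)%997=914 [pair 2] h(38,61)=(38*31+61)%997=242 [pair 3] h(26,26)=(26*31+26)%997=832 [pair 4] -> [53, 58, 914, 242, 832]
  Sibling for proof at L0: 42
L2: h(53,58)=(53*31+58)%997=704 [pair 0] h(914,242)=(914*31+242)%997=660 [pair 1] h(832,832)=(832*31+832)%997=702 [pair 2] -> [704, 660, 702]
  Sibling for proof at L1: 53
L3: h(704,660)=(704*31+660)%997=550 [pair 0] h(702,702)=(702*31+702)%997=530 [pair 1] -> [550, 530]
  Sibling for proof at L2: 660
L4: h(550,530)=(550*31+530)%997=631 [pair 0] -> [631]
  Sibling for proof at L3: 530
Root: 631
Proof path (sibling hashes from leaf to root): [42, 53, 660, 530]

Answer: 42 53 660 530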